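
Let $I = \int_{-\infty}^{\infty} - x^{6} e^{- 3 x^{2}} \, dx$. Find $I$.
$- \frac{5 \sqrt{3} \sqrt{\pi}}{216}$

Consider the simpler parametrised integral
$$J(a) = \int_{-\infty}^{\infty} - e^{- a x^{2}} \, dx = - \frac{\sqrt{\pi}}{\sqrt{a}}.$$

Differentiating under the integral sign brings down a factor of $(-x^2)$:
$$\frac{dJ}{da} = \int_{-\infty}^{\infty} x^{2} e^{- a x^{2}} \, dx = \frac{\sqrt{\pi}}{2 a^{\frac{3}{2}}}.$$

Repeating $3$ times in total — each differentiation brings down another $(-x^2)$ — gives
$$\frac{d^{3}J}{da^{3}} = \int_{-\infty}^{\infty} x^{6} e^{- a x^{2}} \, dx = \frac{15 \sqrt{\pi}}{8 a^{\frac{7}{2}}},$$
and the integrand here is $(-1)^{3}$ times the target integrand, so $I = (-1)^{3}\,\frac{d^{3}J}{da^{3}} = - \frac{15 \sqrt{\pi}}{8 a^{\frac{7}{2}}}$.

Setting $a = 3$:
$$I = - \frac{5 \sqrt{3} \sqrt{\pi}}{216}.$$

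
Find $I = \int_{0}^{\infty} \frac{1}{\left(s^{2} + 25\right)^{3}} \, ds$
$\frac{3 \pi}{50000}$

Start from the standard arctangent integral
$$J(a) = \int_{0}^{\infty} \frac{1}{a^{2} + s^{2}} \, ds = \frac{\pi}{2 a}.$$

Differentiating under the integral sign with respect to $a$,
$$\frac{dJ}{da} = \int_{0}^{\infty} - \frac{2 a}{\left(a^{2} + s^{2}\right)^{2}} \, ds = - \frac{\pi}{2 a^{2}},$$
so $\int_{0}^{\infty} \frac{1}{\left(a^{2} + s^{2}\right)^{2}} \, ds = \frac{\pi}{4 a^{3}}$.

Repeating — each differentiation of $1/(s^2+a^2)^j$ produces $-2ja/(s^2+a^2)^{j+1}$ — and dividing through by $-2ja$ at each step yields, after $2$ differentiations in total,
$$\int_{0}^{\infty} \frac{1}{\left(a^{2} + s^{2}\right)^{3}} \, ds = \frac{3 \pi}{16 a^{5}}.$$

Setting $a = 5$:
$$I = \frac{3 \pi}{50000}.$$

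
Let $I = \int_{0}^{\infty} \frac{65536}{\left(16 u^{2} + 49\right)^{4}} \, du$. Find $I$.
$\frac{2560 \pi}{823543}$

Recall the elementary integral
$$J(a) = \int_{0}^{\infty} \frac{1}{a^{2} + u^{2}} \, du = \frac{\pi}{2 a}.$$

Differentiating under the integral sign with respect to $a$,
$$\frac{dJ}{da} = \int_{0}^{\infty} - \frac{2 a}{\left(a^{2} + u^{2}\right)^{2}} \, du = - \frac{\pi}{2 a^{2}},$$
so $\int_{0}^{\infty} \frac{1}{\left(a^{2} + u^{2}\right)^{2}} \, du = \frac{\pi}{4 a^{3}}$.

Repeating — each differentiation of $1/(u^2+a^2)^j$ produces $-2ja/(u^2+a^2)^{j+1}$ — and dividing through by $-2ja$ at each step yields, after $3$ differentiations in total,
$$\int_{0}^{\infty} \frac{1}{\left(a^{2} + u^{2}\right)^{4}} \, du = \frac{5 \pi}{32 a^{7}}.$$

Setting $a = \frac{7}{4}$:
$$I = \frac{2560 \pi}{823543}.$$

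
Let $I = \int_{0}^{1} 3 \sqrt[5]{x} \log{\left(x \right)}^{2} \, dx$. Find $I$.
$\frac{125}{36}$

Consider the simpler parametrised integral
$$J(a) = \int_{0}^{1} 3 x^{a} \, dx = \frac{3}{a + 1}.$$

Differentiating under the integral sign brings down a factor of $\ln x$:
$$\frac{dJ}{da} = \int_{0}^{1} 3 x^{a} \log{\left(x \right)} \, dx = - \frac{3}{\left(a + 1\right)^{2}}.$$

Repeating twice in total — each differentiation brings down another $\ln x$ — gives
$$\frac{d^{2}J}{da^{2}} = \int_{0}^{1} 3 x^{a} \log{\left(x \right)}^{2} \, dx = \frac{6}{\left(a + 1\right)^{3}},$$
and the integrand here is exactly the target integrand, so $I = \frac{6}{\left(a + 1\right)^{3}}$.

Setting $a = \frac{1}{5}$:
$$I = \frac{125}{36}.$$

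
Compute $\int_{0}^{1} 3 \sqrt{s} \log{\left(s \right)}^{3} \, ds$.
$- \frac{32}{9}$

Start from the elementary integral
$$J(a) = \int_{0}^{1} 3 s^{a} \, ds = \frac{3}{a + 1}.$$

Differentiating under the integral sign brings down a factor of $\ln s$:
$$\frac{dJ}{da} = \int_{0}^{1} 3 s^{a} \log{\left(s \right)} \, ds = - \frac{3}{\left(a + 1\right)^{2}}.$$

Repeating $3$ times in total — each differentiation brings down another $\ln s$ — gives
$$\frac{d^{3}J}{da^{3}} = \int_{0}^{1} 3 s^{a} \log{\left(s \right)}^{3} \, ds = - \frac{18}{\left(a + 1\right)^{4}},$$
and the integrand here is exactly the target integrand, so $I = - \frac{18}{\left(a + 1\right)^{4}}$.

Setting $a = \frac{1}{2}$:
$$I = - \frac{32}{9}.$$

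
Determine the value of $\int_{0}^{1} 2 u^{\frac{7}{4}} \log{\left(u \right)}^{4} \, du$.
$\frac{49152}{161051}$

Consider the simpler parametrised integral
$$J(a) = \int_{0}^{1} 2 u^{a} \, du = \frac{2}{a + 1}.$$

Differentiating under the integral sign brings down a factor of $\ln u$:
$$\frac{dJ}{da} = \int_{0}^{1} 2 u^{a} \log{\left(u \right)} \, du = - \frac{2}{\left(a + 1\right)^{2}}.$$

Repeating $4$ times in total — each differentiation brings down another $\ln u$ — gives
$$\frac{d^{4}J}{da^{4}} = \int_{0}^{1} 2 u^{a} \log{\left(u \right)}^{4} \, du = \frac{48}{\left(a + 1\right)^{5}},$$
and the integrand here is exactly the target integrand, so $I = \frac{48}{\left(a + 1\right)^{5}}$.

Setting $a = \frac{7}{4}$:
$$I = \frac{49152}{161051}.$$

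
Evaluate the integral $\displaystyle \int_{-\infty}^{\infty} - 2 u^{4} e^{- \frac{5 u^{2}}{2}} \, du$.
$- \frac{6 \sqrt{10} \sqrt{\pi}}{125}$

Consider the simpler parametrised integral
$$J(a) = \int_{-\infty}^{\infty} - 2 e^{- a u^{2}} \, du = - \frac{2 \sqrt{\pi}}{\sqrt{a}}.$$

Differentiating under the integral sign brings down a factor of $(-u^2)$:
$$\frac{dJ}{da} = \int_{-\infty}^{\infty} 2 u^{2} e^{- a u^{2}} \, du = \frac{\sqrt{\pi}}{a^{\frac{3}{2}}}.$$

Repeating twice in total — each differentiation brings down another $(-u^2)$ — gives
$$\frac{d^{2}J}{da^{2}} = \int_{-\infty}^{\infty} - 2 u^{4} e^{- a u^{2}} \, du = - \frac{3 \sqrt{\pi}}{2 a^{\frac{5}{2}}},$$
and the integrand here is exactly the target integrand, so $I = - \frac{3 \sqrt{\pi}}{2 a^{\frac{5}{2}}}$.

Setting $a = \frac{5}{2}$:
$$I = - \frac{6 \sqrt{10} \sqrt{\pi}}{125}.$$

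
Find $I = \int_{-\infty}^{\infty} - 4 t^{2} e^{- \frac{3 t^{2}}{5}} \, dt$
$- \frac{10 \sqrt{15} \sqrt{\pi}}{9}$

Consider the simpler parametrised integral
$$J(a) = \int_{-\infty}^{\infty} - 4 e^{- a t^{2}} \, dt = - \frac{4 \sqrt{\pi}}{\sqrt{a}}.$$

Differentiating under the integral sign brings down a factor of $(-t^2)$:
$$\frac{dJ}{da} = \int_{-\infty}^{\infty} 4 t^{2} e^{- a t^{2}} \, dt = \frac{2 \sqrt{\pi}}{a^{\frac{3}{2}}}.$$

The integral on the left is $-I$, so $I = - \frac{2 \sqrt{\pi}}{a^{\frac{3}{2}}}$.

Setting $a = \frac{3}{5}$:
$$I = - \frac{10 \sqrt{15} \sqrt{\pi}}{9}.$$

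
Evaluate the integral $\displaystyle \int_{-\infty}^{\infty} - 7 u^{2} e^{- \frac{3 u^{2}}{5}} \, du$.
$- \frac{35 \sqrt{15} \sqrt{\pi}}{18}$

Begin with the known integral
$$J(a) = \int_{-\infty}^{\infty} - 7 e^{- a u^{2}} \, du = - \frac{7 \sqrt{\pi}}{\sqrt{a}}.$$

Differentiating under the integral sign brings down a factor of $(-u^2)$:
$$\frac{dJ}{da} = \int_{-\infty}^{\infty} 7 u^{2} e^{- a u^{2}} \, du = \frac{7 \sqrt{\pi}}{2 a^{\frac{3}{2}}}.$$

The integral on the left is $-I$, so $I = - \frac{7 \sqrt{\pi}}{2 a^{\frac{3}{2}}}$.

Setting $a = \frac{3}{5}$:
$$I = - \frac{35 \sqrt{15} \sqrt{\pi}}{18}.$$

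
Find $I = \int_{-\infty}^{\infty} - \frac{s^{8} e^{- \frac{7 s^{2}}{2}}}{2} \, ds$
$- \frac{15 \sqrt{14} \sqrt{\pi}}{4802}$

Start from the elementary integral
$$J(a) = \int_{-\infty}^{\infty} - \frac{e^{- a s^{2}}}{2} \, ds = - \frac{\sqrt{\pi}}{2 \sqrt{a}}.$$

Differentiating under the integral sign brings down a factor of $(-s^2)$:
$$\frac{dJ}{da} = \int_{-\infty}^{\infty} \frac{s^{2} e^{- a s^{2}}}{2} \, ds = \frac{\sqrt{\pi}}{4 a^{\frac{3}{2}}}.$$

Repeating $4$ times in total — each differentiation brings down another $(-s^2)$ — gives
$$\frac{d^{4}J}{da^{4}} = \int_{-\infty}^{\infty} - \frac{s^{8} e^{- a s^{2}}}{2} \, ds = - \frac{105 \sqrt{\pi}}{32 a^{\frac{9}{2}}},$$
and the integrand here is exactly the target integrand, so $I = - \frac{105 \sqrt{\pi}}{32 a^{\frac{9}{2}}}$.

Setting $a = \frac{7}{2}$:
$$I = - \frac{15 \sqrt{14} \sqrt{\pi}}{4802}.$$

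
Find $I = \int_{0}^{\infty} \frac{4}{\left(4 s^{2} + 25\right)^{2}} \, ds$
$\frac{\pi}{250}$

Start from the standard arctangent integral
$$J(a) = \int_{0}^{\infty} \frac{1}{4 \left(a^{2} + s^{2}\right)} \, ds = \frac{\pi}{8 a}.$$

Differentiating under the integral sign with respect to $a$,
$$\frac{dJ}{da} = \int_{0}^{\infty} - \frac{a}{2 \left(a^{2} + s^{2}\right)^{2}} \, ds = - \frac{\pi}{8 a^{2}},$$
so $\int_{0}^{\infty} \frac{1}{4 \left(a^{2} + s^{2}\right)^{2}} \, ds = \frac{\pi}{16 a^{3}}$.

Setting $a = \frac{5}{2}$:
$$I = \frac{\pi}{250}.$$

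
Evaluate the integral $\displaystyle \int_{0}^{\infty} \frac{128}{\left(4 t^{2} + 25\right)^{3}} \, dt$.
$\frac{12 \pi}{3125}$

Recall the elementary integral
$$J(a) = \int_{0}^{\infty} \frac{2}{a^{2} + t^{2}} \, dt = \frac{\pi}{a}.$$

Differentiating under the integral sign with respect to $a$,
$$\frac{dJ}{da} = \int_{0}^{\infty} - \frac{4 a}{\left(a^{2} + t^{2}\right)^{2}} \, dt = - \frac{\pi}{a^{2}},$$
so $\int_{0}^{\infty} \frac{2}{\left(a^{2} + t^{2}\right)^{2}} \, dt = \frac{\pi}{2 a^{3}}$.

Repeating — each differentiation of $1/(t^2+a^2)^j$ produces $-2ja/(t^2+a^2)^{j+1}$ — and dividing through by $-2ja$ at each step yields, after $2$ differentiations in total,
$$\int_{0}^{\infty} \frac{2}{\left(a^{2} + t^{2}\right)^{3}} \, dt = \frac{3 \pi}{8 a^{5}}.$$

Setting $a = \frac{5}{2}$:
$$I = \frac{12 \pi}{3125}.$$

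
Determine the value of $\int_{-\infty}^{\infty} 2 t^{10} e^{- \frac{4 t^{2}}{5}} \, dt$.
$\frac{2953125 \sqrt{5} \sqrt{\pi}}{32768}$

Start from the elementary integral
$$J(a) = \int_{-\infty}^{\infty} 2 e^{- a t^{2}} \, dt = \frac{2 \sqrt{\pi}}{\sqrt{a}}.$$

Differentiating under the integral sign brings down a factor of $(-t^2)$:
$$\frac{dJ}{da} = \int_{-\infty}^{\infty} - 2 t^{2} e^{- a t^{2}} \, dt = - \frac{\sqrt{\pi}}{a^{\frac{3}{2}}}.$$

Repeating $5$ times in total — each differentiation brings down another $(-t^2)$ — gives
$$\frac{d^{5}J}{da^{5}} = \int_{-\infty}^{\infty} - 2 t^{10} e^{- a t^{2}} \, dt = - \frac{945 \sqrt{\pi}}{16 a^{\frac{11}{2}}},$$
and the integrand here is $(-1)^{5}$ times the target integrand, so $I = (-1)^{5}\,\frac{d^{5}J}{da^{5}} = \frac{945 \sqrt{\pi}}{16 a^{\frac{11}{2}}}$.

Setting $a = \frac{4}{5}$:
$$I = \frac{2953125 \sqrt{5} \sqrt{\pi}}{32768}.$$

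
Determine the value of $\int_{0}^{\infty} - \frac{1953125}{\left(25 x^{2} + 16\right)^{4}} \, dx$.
$- \frac{1953125 \pi}{524288}$

Start from the standard arctangent integral
$$J(a) = \int_{0}^{\infty} - \frac{5}{a^{2} + x^{2}} \, dx = - \frac{5 \pi}{2 a}.$$

Differentiating under the integral sign with respect to $a$,
$$\frac{dJ}{da} = \int_{0}^{\infty} \frac{10 a}{\left(a^{2} + x^{2}\right)^{2}} \, dx = \frac{5 \pi}{2 a^{2}},$$
so $\int_{0}^{\infty} - \frac{5}{\left(a^{2} + x^{2}\right)^{2}} \, dx = - \frac{5 \pi}{4 a^{3}}$.

Repeating — each differentiation of $1/(x^2+a^2)^j$ produces $-2ja/(x^2+a^2)^{j+1}$ — and dividing through by $-2ja$ at each step yields, after $3$ differentiations in total,
$$\int_{0}^{\infty} - \frac{5}{\left(a^{2} + x^{2}\right)^{4}} \, dx = - \frac{25 \pi}{32 a^{7}}.$$

Setting $a = \frac{4}{5}$:
$$I = - \frac{1953125 \pi}{524288}.$$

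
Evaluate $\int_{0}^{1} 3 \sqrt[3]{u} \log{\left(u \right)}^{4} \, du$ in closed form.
$\frac{2187}{128}$

Consider the simpler parametrised integral
$$J(a) = \int_{0}^{1} 3 u^{a} \, du = \frac{3}{a + 1}.$$

Differentiating under the integral sign brings down a factor of $\ln u$:
$$\frac{dJ}{da} = \int_{0}^{1} 3 u^{a} \log{\left(u \right)} \, du = - \frac{3}{\left(a + 1\right)^{2}}.$$

Repeating $4$ times in total — each differentiation brings down another $\ln u$ — gives
$$\frac{d^{4}J}{da^{4}} = \int_{0}^{1} 3 u^{a} \log{\left(u \right)}^{4} \, du = \frac{72}{\left(a + 1\right)^{5}},$$
and the integrand here is exactly the target integrand, so $I = \frac{72}{\left(a + 1\right)^{5}}$.

Setting $a = \frac{1}{3}$:
$$I = \frac{2187}{128}.$$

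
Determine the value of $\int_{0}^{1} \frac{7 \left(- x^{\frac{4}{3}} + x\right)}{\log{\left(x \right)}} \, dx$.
$\log{\left(\frac{279936}{823543} \right)}$

Introduce a parameter $a$ in the exponent: let $I(a) = \int_{0}^{1} \frac{7 \left(- x^{\frac{4}{3}} + x^{a}\right)}{\log{\left(x \right)}} \, dx$.

Since $\dfrac{\partial}{\partial a}\,x^{a} = x^{a} \ln x$, the $\ln x$ in the denominator cancels and
$$\frac{dI}{da} = \int_{0}^{1} 7 x^{a} \, dx = 7 \left[\frac{x^{a+1}}{a+1}\right]_0^1 = \frac{7}{a + 1}.$$

Integrating with respect to $a$ gives $I(a) = \log{\left(\frac{2187 \left(a + 1\right)^{7}}{823543} \right)} + C$.

At $a = \frac{4}{3}$ the integrand is identically $0$, so $I(\frac{4}{3}) = 0$. The closed form gives $0$, hence $C = 0$.

Setting $a = 1$:
$$I = \log{\left(\frac{279936}{823543} \right)}.$$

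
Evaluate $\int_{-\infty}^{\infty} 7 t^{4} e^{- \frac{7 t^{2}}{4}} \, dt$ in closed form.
$\frac{24 \sqrt{7} \sqrt{\pi}}{49}$

Start from the elementary integral
$$J(a) = \int_{-\infty}^{\infty} 7 e^{- a t^{2}} \, dt = \frac{7 \sqrt{\pi}}{\sqrt{a}}.$$

Differentiating under the integral sign brings down a factor of $(-t^2)$:
$$\frac{dJ}{da} = \int_{-\infty}^{\infty} - 7 t^{2} e^{- a t^{2}} \, dt = - \frac{7 \sqrt{\pi}}{2 a^{\frac{3}{2}}}.$$

Repeating twice in total — each differentiation brings down another $(-t^2)$ — gives
$$\frac{d^{2}J}{da^{2}} = \int_{-\infty}^{\infty} 7 t^{4} e^{- a t^{2}} \, dt = \frac{21 \sqrt{\pi}}{4 a^{\frac{5}{2}}},$$
and the integrand here is exactly the target integrand, so $I = \frac{21 \sqrt{\pi}}{4 a^{\frac{5}{2}}}$.

Setting $a = \frac{7}{4}$:
$$I = \frac{24 \sqrt{7} \sqrt{\pi}}{49}.$$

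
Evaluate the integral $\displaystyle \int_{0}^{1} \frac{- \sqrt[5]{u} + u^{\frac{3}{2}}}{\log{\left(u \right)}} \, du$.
$\log{\left(\frac{25}{12} \right)}$

Introduce a parameter $a$ in the exponent: let $I(a) = \int_{0}^{1} \frac{- \sqrt[5]{u} + u^{a}}{\log{\left(u \right)}} \, du$.

Since $\dfrac{\partial}{\partial a}\,u^{a} = u^{a} \ln u$, the $\ln u$ in the denominator cancels and
$$\frac{dI}{da} = \int_{0}^{1} u^{a} \, du = \left[\frac{u^{a+1}}{a+1}\right]_0^1 = \frac{1}{a + 1}.$$

Integrating with respect to $a$ gives $I(a) = \log{\left(\frac{5 a}{6} + \frac{5}{6} \right)} + C$.

At $a = \frac{1}{5}$ the integrand is identically $0$, so $I(\frac{1}{5}) = 0$. The closed form gives $0$, hence $C = 0$.

Setting $a = \frac{3}{2}$:
$$I = \log{\left(\frac{25}{12} \right)}.$$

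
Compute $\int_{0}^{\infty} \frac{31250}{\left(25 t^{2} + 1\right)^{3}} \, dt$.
$\frac{9375 \pi}{8}$

Begin with the known result
$$J(a) = \int_{0}^{\infty} \frac{2}{a^{2} + t^{2}} \, dt = \frac{\pi}{a}.$$

Differentiating under the integral sign with respect to $a$,
$$\frac{dJ}{da} = \int_{0}^{\infty} - \frac{4 a}{\left(a^{2} + t^{2}\right)^{2}} \, dt = - \frac{\pi}{a^{2}},$$
so $\int_{0}^{\infty} \frac{2}{\left(a^{2} + t^{2}\right)^{2}} \, dt = \frac{\pi}{2 a^{3}}$.

Repeating — each differentiation of $1/(t^2+a^2)^j$ produces $-2ja/(t^2+a^2)^{j+1}$ — and dividing through by $-2ja$ at each step yields, after $2$ differentiations in total,
$$\int_{0}^{\infty} \frac{2}{\left(a^{2} + t^{2}\right)^{3}} \, dt = \frac{3 \pi}{8 a^{5}}.$$

Setting $a = \frac{1}{5}$:
$$I = \frac{9375 \pi}{8}.$$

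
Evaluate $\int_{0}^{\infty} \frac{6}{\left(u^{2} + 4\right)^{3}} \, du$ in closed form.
$\frac{9 \pi}{256}$

Begin with the known result
$$J(a) = \int_{0}^{\infty} \frac{6}{a^{2} + u^{2}} \, du = \frac{3 \pi}{a}.$$

Differentiating under the integral sign with respect to $a$,
$$\frac{dJ}{da} = \int_{0}^{\infty} - \frac{12 a}{\left(a^{2} + u^{2}\right)^{2}} \, du = - \frac{3 \pi}{a^{2}},$$
so $\int_{0}^{\infty} \frac{6}{\left(a^{2} + u^{2}\right)^{2}} \, du = \frac{3 \pi}{2 a^{3}}$.

Repeating — each differentiation of $1/(u^2+a^2)^j$ produces $-2ja/(u^2+a^2)^{j+1}$ — and dividing through by $-2ja$ at each step yields, after $2$ differentiations in total,
$$\int_{0}^{\infty} \frac{6}{\left(a^{2} + u^{2}\right)^{3}} \, du = \frac{9 \pi}{8 a^{5}}.$$

Setting $a = 2$:
$$I = \frac{9 \pi}{256}.$$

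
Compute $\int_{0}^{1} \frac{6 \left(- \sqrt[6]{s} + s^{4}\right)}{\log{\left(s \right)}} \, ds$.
$\log{\left(\frac{729000000}{117649} \right)}$

Introduce a parameter $a$ in the exponent: let $I(a) = \int_{0}^{1} \frac{6 \left(s^{4} - s^{a}\right)}{\log{\left(s \right)}} \, ds$.

Since $\dfrac{\partial}{\partial a}\,s^{a} = s^{a} \ln s$, the $\ln s$ in the denominator cancels and
$$\frac{dI}{da} = \int_{0}^{1} -6 s^{a} \, ds = -6 \left[\frac{s^{a+1}}{a+1}\right]_0^1 = - \frac{6}{a + 1}.$$

Integrating with respect to $a$ gives $I(a) = \log{\left(\frac{15625}{\left(a + 1\right)^{6}} \right)} + C$.

At $a = 4$ the integrand is identically $0$, so $I(4) = 0$. The closed form gives $0$, hence $C = 0$.

Setting $a = \frac{1}{6}$:
$$I = \log{\left(\frac{729000000}{117649} \right)}.$$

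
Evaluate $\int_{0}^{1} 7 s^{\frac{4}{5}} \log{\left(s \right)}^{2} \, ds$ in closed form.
$\frac{1750}{729}$

Consider the simpler parametrised integral
$$J(a) = \int_{0}^{1} 7 s^{a} \, ds = \frac{7}{a + 1}.$$

Differentiating under the integral sign brings down a factor of $\ln s$:
$$\frac{dJ}{da} = \int_{0}^{1} 7 s^{a} \log{\left(s \right)} \, ds = - \frac{7}{\left(a + 1\right)^{2}}.$$

Repeating twice in total — each differentiation brings down another $\ln s$ — gives
$$\frac{d^{2}J}{da^{2}} = \int_{0}^{1} 7 s^{a} \log{\left(s \right)}^{2} \, ds = \frac{14}{\left(a + 1\right)^{3}},$$
and the integrand here is exactly the target integrand, so $I = \frac{14}{\left(a + 1\right)^{3}}$.

Setting $a = \frac{4}{5}$:
$$I = \frac{1750}{729}.$$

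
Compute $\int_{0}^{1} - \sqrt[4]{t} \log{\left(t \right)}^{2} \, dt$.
$- \frac{128}{125}$

Consider the simpler parametrised integral
$$J(a) = \int_{0}^{1} - t^{a} \, dt = - \frac{1}{a + 1}.$$

Differentiating under the integral sign brings down a factor of $\ln t$:
$$\frac{dJ}{da} = \int_{0}^{1} - t^{a} \log{\left(t \right)} \, dt = \frac{1}{\left(a + 1\right)^{2}}.$$

Repeating twice in total — each differentiation brings down another $\ln t$ — gives
$$\frac{d^{2}J}{da^{2}} = \int_{0}^{1} - t^{a} \log{\left(t \right)}^{2} \, dt = - \frac{2}{\left(a + 1\right)^{3}},$$
and the integrand here is exactly the target integrand, so $I = - \frac{2}{\left(a + 1\right)^{3}}$.

Setting $a = \frac{1}{4}$:
$$I = - \frac{128}{125}.$$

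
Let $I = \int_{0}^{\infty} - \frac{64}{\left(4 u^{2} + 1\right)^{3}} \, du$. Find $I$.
$- 6 \pi$

Start from the standard arctangent integral
$$J(a) = \int_{0}^{\infty} - \frac{1}{a^{2} + u^{2}} \, du = - \frac{\pi}{2 a}.$$

Differentiating under the integral sign with respect to $a$,
$$\frac{dJ}{da} = \int_{0}^{\infty} \frac{2 a}{\left(a^{2} + u^{2}\right)^{2}} \, du = \frac{\pi}{2 a^{2}},$$
so $\int_{0}^{\infty} - \frac{1}{\left(a^{2} + u^{2}\right)^{2}} \, du = - \frac{\pi}{4 a^{3}}$.

Repeating — each differentiation of $1/(u^2+a^2)^j$ produces $-2ja/(u^2+a^2)^{j+1}$ — and dividing through by $-2ja$ at each step yields, after $2$ differentiations in total,
$$\int_{0}^{\infty} - \frac{1}{\left(a^{2} + u^{2}\right)^{3}} \, du = - \frac{3 \pi}{16 a^{5}}.$$

Setting $a = \frac{1}{2}$:
$$I = - 6 \pi.$$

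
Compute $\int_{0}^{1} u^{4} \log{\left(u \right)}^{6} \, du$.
$\frac{144}{15625}$

Consider the simpler parametrised integral
$$J(a) = \int_{0}^{1} u^{a} \, du = \frac{1}{a + 1}.$$

Differentiating under the integral sign brings down a factor of $\ln u$:
$$\frac{dJ}{da} = \int_{0}^{1} u^{a} \log{\left(u \right)} \, du = - \frac{1}{\left(a + 1\right)^{2}}.$$

Repeating $6$ times in total — each differentiation brings down another $\ln u$ — gives
$$\frac{d^{6}J}{da^{6}} = \int_{0}^{1} u^{a} \log{\left(u \right)}^{6} \, du = \frac{720}{\left(a + 1\right)^{7}},$$
and the integrand here is exactly the target integrand, so $I = \frac{720}{\left(a + 1\right)^{7}}$.

Setting $a = 4$:
$$I = \frac{144}{15625}.$$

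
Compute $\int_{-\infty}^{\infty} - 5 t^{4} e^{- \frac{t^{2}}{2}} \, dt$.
$- 15 \sqrt{2} \sqrt{\pi}$

Consider the simpler parametrised integral
$$J(a) = \int_{-\infty}^{\infty} - 5 e^{- a t^{2}} \, dt = - \frac{5 \sqrt{\pi}}{\sqrt{a}}.$$

Differentiating under the integral sign brings down a factor of $(-t^2)$:
$$\frac{dJ}{da} = \int_{-\infty}^{\infty} 5 t^{2} e^{- a t^{2}} \, dt = \frac{5 \sqrt{\pi}}{2 a^{\frac{3}{2}}}.$$

Repeating twice in total — each differentiation brings down another $(-t^2)$ — gives
$$\frac{d^{2}J}{da^{2}} = \int_{-\infty}^{\infty} - 5 t^{4} e^{- a t^{2}} \, dt = - \frac{15 \sqrt{\pi}}{4 a^{\frac{5}{2}}},$$
and the integrand here is exactly the target integrand, so $I = - \frac{15 \sqrt{\pi}}{4 a^{\frac{5}{2}}}$.

Setting $a = \frac{1}{2}$:
$$I = - 15 \sqrt{2} \sqrt{\pi}.$$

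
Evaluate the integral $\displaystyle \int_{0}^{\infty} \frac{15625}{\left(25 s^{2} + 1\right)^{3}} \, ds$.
$\frac{9375 \pi}{16}$

Begin with the known result
$$J(a) = \int_{0}^{\infty} \frac{1}{a^{2} + s^{2}} \, ds = \frac{\pi}{2 a}.$$

Differentiating under the integral sign with respect to $a$,
$$\frac{dJ}{da} = \int_{0}^{\infty} - \frac{2 a}{\left(a^{2} + s^{2}\right)^{2}} \, ds = - \frac{\pi}{2 a^{2}},$$
so $\int_{0}^{\infty} \frac{1}{\left(a^{2} + s^{2}\right)^{2}} \, ds = \frac{\pi}{4 a^{3}}$.

Repeating — each differentiation of $1/(s^2+a^2)^j$ produces $-2ja/(s^2+a^2)^{j+1}$ — and dividing through by $-2ja$ at each step yields, after $2$ differentiations in total,
$$\int_{0}^{\infty} \frac{1}{\left(a^{2} + s^{2}\right)^{3}} \, ds = \frac{3 \pi}{16 a^{5}}.$$

Setting $a = \frac{1}{5}$:
$$I = \frac{9375 \pi}{16}.$$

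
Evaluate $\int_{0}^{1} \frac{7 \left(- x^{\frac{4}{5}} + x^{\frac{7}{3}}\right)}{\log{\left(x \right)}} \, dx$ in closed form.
$- \log{\left(\frac{10460353203}{781250000000} \right)}$

Introduce a parameter $a$ in the exponent: let $I(a) = \int_{0}^{1} \frac{7 \left(x^{\frac{7}{3}} - x^{a}\right)}{\log{\left(x \right)}} \, dx$.

Since $\dfrac{\partial}{\partial a}\,x^{a} = x^{a} \ln x$, the $\ln x$ in the denominator cancels and
$$\frac{dI}{da} = \int_{0}^{1} -7 x^{a} \, dx = -7 \left[\frac{x^{a+1}}{a+1}\right]_0^1 = - \frac{7}{a + 1}.$$

Integrating with respect to $a$ gives $I(a) = - \log{\left(\frac{2187 \left(a + 1\right)^{7}}{10000000} \right)} + C$.

At $a = \frac{7}{3}$ the integrand is identically $0$, so $I(\frac{7}{3}) = 0$. The closed form gives $0$, hence $C = 0$.

Setting $a = \frac{4}{5}$:
$$I = - \log{\left(\frac{10460353203}{781250000000} \right)}.$$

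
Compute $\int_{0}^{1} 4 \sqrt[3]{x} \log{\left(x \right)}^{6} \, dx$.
$\frac{98415}{256}$

Begin with the known integral
$$J(a) = \int_{0}^{1} 4 x^{a} \, dx = \frac{4}{a + 1}.$$

Differentiating under the integral sign brings down a factor of $\ln x$:
$$\frac{dJ}{da} = \int_{0}^{1} 4 x^{a} \log{\left(x \right)} \, dx = - \frac{4}{\left(a + 1\right)^{2}}.$$

Repeating $6$ times in total — each differentiation brings down another $\ln x$ — gives
$$\frac{d^{6}J}{da^{6}} = \int_{0}^{1} 4 x^{a} \log{\left(x \right)}^{6} \, dx = \frac{2880}{\left(a + 1\right)^{7}},$$
and the integrand here is exactly the target integrand, so $I = \frac{2880}{\left(a + 1\right)^{7}}$.

Setting $a = \frac{1}{3}$:
$$I = \frac{98415}{256}.$$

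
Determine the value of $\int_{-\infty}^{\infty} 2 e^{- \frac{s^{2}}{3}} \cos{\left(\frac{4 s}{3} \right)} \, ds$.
$\frac{2 \sqrt{3} \sqrt{\pi}}{e^{\frac{4}{3}}}$

Let $b$ denote the cosine frequency and define $I(b) = \int_{-\infty}^{\infty} 2 e^{- \frac{s^{2}}{3}} \cos{\left(b s \right)} \, ds$.

Differentiating under the integral sign,
$$I'(b) = \int_{-\infty}^{\infty} - 2 s e^{- \frac{s^{2}}{3}} \sin{\left(b s \right)} \, ds.$$

Integrate $\int_{-\infty}^{\infty} s \sin(b s)\, e^{- \frac{s^{2}}{3}}\, ds$ by parts with $u = \sin(b s)$ and $dv = s\, e^{- \frac{s^{2}}{3}}\, ds$, giving $v = - \frac{3 e^{- \frac{s^{2}}{3}}}{2}$. The boundary term vanishes and
$$\int_{-\infty}^{\infty} s \sin(b s)\, e^{- \frac{s^{2}}{3}}\, ds = \frac{3 b}{2} \int_{-\infty}^{\infty} \cos(b s)\, e^{- \frac{s^{2}}{3}}\, ds,$$
so $I'(b) = - \frac{3 b}{2}\, I(b)$.

This is a separable first-order ODE; solving with the initial condition $I(0) = \int_{-\infty}^{\infty} 2 e^{- \frac{s^{2}}{3}}\,ds = 2 \sqrt{3} \sqrt{\pi}$ gives
$$I(b) = 2 \sqrt{3} \sqrt{\pi} e^{- \frac{3 b^{2}}{4}}.$$

Setting $b = \frac{4}{3}$:
$$I = \frac{2 \sqrt{3} \sqrt{\pi}}{e^{\frac{4}{3}}}.$$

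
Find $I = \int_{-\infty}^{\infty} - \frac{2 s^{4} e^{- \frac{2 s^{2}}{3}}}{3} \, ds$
$- \frac{9 \sqrt{6} \sqrt{\pi}}{16}$

Consider the simpler parametrised integral
$$J(a) = \int_{-\infty}^{\infty} - \frac{2 e^{- a s^{2}}}{3} \, ds = - \frac{2 \sqrt{\pi}}{3 \sqrt{a}}.$$

Differentiating under the integral sign brings down a factor of $(-s^2)$:
$$\frac{dJ}{da} = \int_{-\infty}^{\infty} \frac{2 s^{2} e^{- a s^{2}}}{3} \, ds = \frac{\sqrt{\pi}}{3 a^{\frac{3}{2}}}.$$

Repeating twice in total — each differentiation brings down another $(-s^2)$ — gives
$$\frac{d^{2}J}{da^{2}} = \int_{-\infty}^{\infty} - \frac{2 s^{4} e^{- a s^{2}}}{3} \, ds = - \frac{\sqrt{\pi}}{2 a^{\frac{5}{2}}},$$
and the integrand here is exactly the target integrand, so $I = - \frac{\sqrt{\pi}}{2 a^{\frac{5}{2}}}$.

Setting $a = \frac{2}{3}$:
$$I = - \frac{9 \sqrt{6} \sqrt{\pi}}{16}.$$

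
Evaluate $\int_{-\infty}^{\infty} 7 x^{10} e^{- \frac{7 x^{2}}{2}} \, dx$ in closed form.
$\frac{135 \sqrt{14} \sqrt{\pi}}{2401}$

Begin with the known integral
$$J(a) = \int_{-\infty}^{\infty} 7 e^{- a x^{2}} \, dx = \frac{7 \sqrt{\pi}}{\sqrt{a}}.$$

Differentiating under the integral sign brings down a factor of $(-x^2)$:
$$\frac{dJ}{da} = \int_{-\infty}^{\infty} - 7 x^{2} e^{- a x^{2}} \, dx = - \frac{7 \sqrt{\pi}}{2 a^{\frac{3}{2}}}.$$

Repeating $5$ times in total — each differentiation brings down another $(-x^2)$ — gives
$$\frac{d^{5}J}{da^{5}} = \int_{-\infty}^{\infty} - 7 x^{10} e^{- a x^{2}} \, dx = - \frac{6615 \sqrt{\pi}}{32 a^{\frac{11}{2}}},$$
and the integrand here is $(-1)^{5}$ times the target integrand, so $I = (-1)^{5}\,\frac{d^{5}J}{da^{5}} = \frac{6615 \sqrt{\pi}}{32 a^{\frac{11}{2}}}$.

Setting $a = \frac{7}{2}$:
$$I = \frac{135 \sqrt{14} \sqrt{\pi}}{2401}.$$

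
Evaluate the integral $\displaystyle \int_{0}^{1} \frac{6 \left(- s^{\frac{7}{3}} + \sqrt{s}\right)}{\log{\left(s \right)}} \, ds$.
$\log{\left(\frac{531441}{64000000} \right)}$

Introduce a parameter $a$ in the exponent: let $I(a) = \int_{0}^{1} \frac{6 \left(- s^{\frac{7}{3}} + s^{a}\right)}{\log{\left(s \right)}} \, ds$.

Since $\dfrac{\partial}{\partial a}\,s^{a} = s^{a} \ln s$, the $\ln s$ in the denominator cancels and
$$\frac{dI}{da} = \int_{0}^{1} 6 s^{a} \, ds = 6 \left[\frac{s^{a+1}}{a+1}\right]_0^1 = \frac{6}{a + 1}.$$

Integrating with respect to $a$ gives $I(a) = \log{\left(\frac{729 \left(a + 1\right)^{6}}{1000000} \right)} + C$.

At $a = \frac{7}{3}$ the integrand is identically $0$, so $I(\frac{7}{3}) = 0$. The closed form gives $0$, hence $C = 0$.

Setting $a = \frac{1}{2}$:
$$I = \log{\left(\frac{531441}{64000000} \right)}.$$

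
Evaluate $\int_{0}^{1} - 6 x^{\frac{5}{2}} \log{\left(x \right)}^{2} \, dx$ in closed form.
$- \frac{96}{343}$

Start from the elementary integral
$$J(a) = \int_{0}^{1} - 6 x^{a} \, dx = - \frac{6}{a + 1}.$$

Differentiating under the integral sign brings down a factor of $\ln x$:
$$\frac{dJ}{da} = \int_{0}^{1} - 6 x^{a} \log{\left(x \right)} \, dx = \frac{6}{\left(a + 1\right)^{2}}.$$

Repeating twice in total — each differentiation brings down another $\ln x$ — gives
$$\frac{d^{2}J}{da^{2}} = \int_{0}^{1} - 6 x^{a} \log{\left(x \right)}^{2} \, dx = - \frac{12}{\left(a + 1\right)^{3}},$$
and the integrand here is exactly the target integrand, so $I = - \frac{12}{\left(a + 1\right)^{3}}$.

Setting $a = \frac{5}{2}$:
$$I = - \frac{96}{343}.$$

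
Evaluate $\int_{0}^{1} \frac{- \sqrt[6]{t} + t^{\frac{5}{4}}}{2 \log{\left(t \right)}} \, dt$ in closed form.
$\log{\left(\frac{3 \sqrt{42}}{14} \right)}$

Replace the exponent $\frac{5}{4}$ by a parameter $a$: let $I(a) = \int_{0}^{1} \frac{- \sqrt[6]{t} + t^{a}}{2 \log{\left(t \right)}} \, dt$.

Since $\dfrac{\partial}{\partial a}\,t^{a} = t^{a} \ln t$, the $\ln t$ in the denominator cancels and
$$\frac{dI}{da} = \int_{0}^{1} \frac{1}{2} t^{a} \, dt = \frac{1}{2} \left[\frac{t^{a+1}}{a+1}\right]_0^1 = \frac{1}{2 \left(a + 1\right)}.$$

Integrating with respect to $a$ gives $I(a) = \log{\left(\frac{\sqrt{42} \sqrt{a + 1}}{7} \right)} + C$.

At $a = \frac{1}{6}$ the integrand is identically $0$, so $I(\frac{1}{6}) = 0$. The closed form gives $0$, hence $C = 0$.

Setting $a = \frac{5}{4}$:
$$I = \log{\left(\frac{3 \sqrt{42}}{14} \right)}.$$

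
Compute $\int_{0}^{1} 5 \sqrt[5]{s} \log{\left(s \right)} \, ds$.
$- \frac{125}{36}$

Consider the simpler parametrised integral
$$J(a) = \int_{0}^{1} 5 s^{a} \, ds = \frac{5}{a + 1}.$$

Differentiating under the integral sign brings down a factor of $\ln s$:
$$\frac{dJ}{da} = \int_{0}^{1} 5 s^{a} \log{\left(s \right)} \, ds = - \frac{5}{\left(a + 1\right)^{2}}.$$

The integral on the left is $I$, so $I = - \frac{5}{\left(a + 1\right)^{2}}$.

Setting $a = \frac{1}{5}$:
$$I = - \frac{125}{36}.$$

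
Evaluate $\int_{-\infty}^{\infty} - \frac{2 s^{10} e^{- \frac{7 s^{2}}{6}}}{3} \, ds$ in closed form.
$- \frac{21870 \sqrt{42} \sqrt{\pi}}{16807}$

Begin with the known integral
$$J(a) = \int_{-\infty}^{\infty} - \frac{2 e^{- a s^{2}}}{3} \, ds = - \frac{2 \sqrt{\pi}}{3 \sqrt{a}}.$$

Differentiating under the integral sign brings down a factor of $(-s^2)$:
$$\frac{dJ}{da} = \int_{-\infty}^{\infty} \frac{2 s^{2} e^{- a s^{2}}}{3} \, ds = \frac{\sqrt{\pi}}{3 a^{\frac{3}{2}}}.$$

Repeating $5$ times in total — each differentiation brings down another $(-s^2)$ — gives
$$\frac{d^{5}J}{da^{5}} = \int_{-\infty}^{\infty} \frac{2 s^{10} e^{- a s^{2}}}{3} \, ds = \frac{315 \sqrt{\pi}}{16 a^{\frac{11}{2}}},$$
and the integrand here is $(-1)^{5}$ times the target integrand, so $I = (-1)^{5}\,\frac{d^{5}J}{da^{5}} = - \frac{315 \sqrt{\pi}}{16 a^{\frac{11}{2}}}$.

Setting $a = \frac{7}{6}$:
$$I = - \frac{21870 \sqrt{42} \sqrt{\pi}}{16807}.$$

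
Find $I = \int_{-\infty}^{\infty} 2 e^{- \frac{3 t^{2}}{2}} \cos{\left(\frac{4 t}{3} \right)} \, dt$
$\frac{2 \sqrt{6} \sqrt{\pi}}{3 e^{\frac{8}{27}}}$

Treat the cosine frequency as a parameter and define $I(b) = \int_{-\infty}^{\infty} 2 e^{- \frac{3 t^{2}}{2}} \cos{\left(b t \right)} \, dt$.

Differentiating under the integral sign,
$$I'(b) = \int_{-\infty}^{\infty} - 2 t e^{- \frac{3 t^{2}}{2}} \sin{\left(b t \right)} \, dt.$$

Integrate $\int_{-\infty}^{\infty} t \sin(b t)\, e^{- \frac{3 t^{2}}{2}}\, dt$ by parts with $u = \sin(b t)$ and $dv = t\, e^{- \frac{3 t^{2}}{2}}\, dt$, giving $v = - \frac{e^{- \frac{3 t^{2}}{2}}}{3}$. The boundary term vanishes and
$$\int_{-\infty}^{\infty} t \sin(b t)\, e^{- \frac{3 t^{2}}{2}}\, dt = \frac{b}{3} \int_{-\infty}^{\infty} \cos(b t)\, e^{- \frac{3 t^{2}}{2}}\, dt,$$
so $I'(b) = - \frac{b}{3}\, I(b)$.

This is a separable first-order ODE; solving with the initial condition $I(0) = \int_{-\infty}^{\infty} 2 e^{- \frac{3 t^{2}}{2}}\,dt = \frac{2 \sqrt{6} \sqrt{\pi}}{3}$ gives
$$I(b) = \frac{2 \sqrt{6} \sqrt{\pi} e^{- \frac{b^{2}}{6}}}{3}.$$

Setting $b = \frac{4}{3}$:
$$I = \frac{2 \sqrt{6} \sqrt{\pi}}{3 e^{\frac{8}{27}}}.$$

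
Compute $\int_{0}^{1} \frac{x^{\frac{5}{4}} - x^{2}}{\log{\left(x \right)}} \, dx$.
$- \log{\left(\frac{4}{3} \right)}$

Replace the exponent $2$ by a parameter $a$: let $I(a) = \int_{0}^{1} \frac{x^{\frac{5}{4}} - x^{a}}{\log{\left(x \right)}} \, dx$.

Since $\dfrac{\partial}{\partial a}\,x^{a} = x^{a} \ln x$, the $\ln x$ in the denominator cancels and
$$\frac{dI}{da} = \int_{0}^{1} -1 x^{a} \, dx = -1 \left[\frac{x^{a+1}}{a+1}\right]_0^1 = - \frac{1}{a + 1}.$$

Integrating with respect to $a$ gives $I(a) = - \log{\left(\frac{4 a}{9} + \frac{4}{9} \right)} + C$.

At $a = \frac{5}{4}$ the integrand is identically $0$, so $I(\frac{5}{4}) = 0$. The closed form gives $0$, hence $C = 0$.

Setting $a = 2$:
$$I = - \log{\left(\frac{4}{3} \right)}.$$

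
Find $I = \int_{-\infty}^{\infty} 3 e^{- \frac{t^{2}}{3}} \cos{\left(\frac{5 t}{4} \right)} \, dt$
$\frac{3 \sqrt{3} \sqrt{\pi}}{e^{\frac{75}{64}}}$

Let $b$ denote the cosine frequency and define $I(b) = \int_{-\infty}^{\infty} 3 e^{- \frac{t^{2}}{3}} \cos{\left(b t \right)} \, dt$.

Differentiating under the integral sign,
$$I'(b) = \int_{-\infty}^{\infty} - 3 t e^{- \frac{t^{2}}{3}} \sin{\left(b t \right)} \, dt.$$

Integrate $\int_{-\infty}^{\infty} t \sin(b t)\, e^{- \frac{t^{2}}{3}}\, dt$ by parts with $u = \sin(b t)$ and $dv = t\, e^{- \frac{t^{2}}{3}}\, dt$, giving $v = - \frac{3 e^{- \frac{t^{2}}{3}}}{2}$. The boundary term vanishes and
$$\int_{-\infty}^{\infty} t \sin(b t)\, e^{- \frac{t^{2}}{3}}\, dt = \frac{3 b}{2} \int_{-\infty}^{\infty} \cos(b t)\, e^{- \frac{t^{2}}{3}}\, dt,$$
so $I'(b) = - \frac{3 b}{2}\, I(b)$.

This is a separable first-order ODE; solving with the initial condition $I(0) = \int_{-\infty}^{\infty} 3 e^{- \frac{t^{2}}{3}}\,dt = 3 \sqrt{3} \sqrt{\pi}$ gives
$$I(b) = 3 \sqrt{3} \sqrt{\pi} e^{- \frac{3 b^{2}}{4}}.$$

Setting $b = \frac{5}{4}$:
$$I = \frac{3 \sqrt{3} \sqrt{\pi}}{e^{\frac{75}{64}}}.$$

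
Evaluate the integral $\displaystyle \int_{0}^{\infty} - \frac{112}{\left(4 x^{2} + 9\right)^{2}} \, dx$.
$- \frac{14 \pi}{27}$

Start from the standard arctangent integral
$$J(a) = \int_{0}^{\infty} - \frac{7}{a^{2} + x^{2}} \, dx = - \frac{7 \pi}{2 a}.$$

Differentiating under the integral sign with respect to $a$,
$$\frac{dJ}{da} = \int_{0}^{\infty} \frac{14 a}{\left(a^{2} + x^{2}\right)^{2}} \, dx = \frac{7 \pi}{2 a^{2}},$$
so $\int_{0}^{\infty} - \frac{7}{\left(a^{2} + x^{2}\right)^{2}} \, dx = - \frac{7 \pi}{4 a^{3}}$.

Setting $a = \frac{3}{2}$:
$$I = - \frac{14 \pi}{27}.$$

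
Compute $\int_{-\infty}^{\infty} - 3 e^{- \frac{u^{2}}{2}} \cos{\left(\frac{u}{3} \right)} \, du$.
$- \frac{3 \sqrt{2} \sqrt{\pi}}{e^{\frac{1}{18}}}$

Treat the cosine frequency as a parameter and define $I(b) = \int_{-\infty}^{\infty} - 3 e^{- \frac{u^{2}}{2}} \cos{\left(b u \right)} \, du$.

Differentiating under the integral sign,
$$I'(b) = \int_{-\infty}^{\infty} 3 u e^{- \frac{u^{2}}{2}} \sin{\left(b u \right)} \, du.$$

Integrate $\int_{-\infty}^{\infty} u \sin(b u)\, e^{- \frac{u^{2}}{2}}\, du$ by parts with $w = \sin(b u)$ and $dv = u\, e^{- \frac{u^{2}}{2}}\, du$, giving $v = - e^{- \frac{u^{2}}{2}}$. The boundary term vanishes and
$$\int_{-\infty}^{\infty} u \sin(b u)\, e^{- \frac{u^{2}}{2}}\, du = b \int_{-\infty}^{\infty} \cos(b u)\, e^{- \frac{u^{2}}{2}}\, du,$$
so $I'(b) = - b\, I(b)$.

This is a separable first-order ODE; solving with the initial condition $I(0) = \int_{-\infty}^{\infty} - 3 e^{- \frac{u^{2}}{2}}\,du = - 3 \sqrt{2} \sqrt{\pi}$ gives
$$I(b) = - 3 \sqrt{2} \sqrt{\pi} e^{- \frac{b^{2}}{2}}.$$

Setting $b = \frac{1}{3}$:
$$I = - \frac{3 \sqrt{2} \sqrt{\pi}}{e^{\frac{1}{18}}}.$$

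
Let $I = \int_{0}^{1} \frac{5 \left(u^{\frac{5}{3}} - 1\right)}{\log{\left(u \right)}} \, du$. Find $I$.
$\log{\left(\frac{32768}{243} \right)}$

Introduce a parameter $a$ in the exponent: let $I(a) = \int_{0}^{1} \frac{5 \left(u^{a} - 1\right)}{\log{\left(u \right)}} \, du$.

Since $\dfrac{\partial}{\partial a}\,u^{a} = u^{a} \ln u$, the $\ln u$ in the denominator cancels and
$$\frac{dI}{da} = \int_{0}^{1} 5 u^{a} \, du = 5 \left[\frac{u^{a+1}}{a+1}\right]_0^1 = \frac{5}{a + 1}.$$

Integrating with respect to $a$ gives $I(a) = 5 \log{\left(a + 1 \right)} + C$.

At $a = 0$ the integrand is identically $0$, so $I(0) = 0$. The closed form gives $0$, hence $C = 0$.

Setting $a = \frac{5}{3}$:
$$I = \log{\left(\frac{32768}{243} \right)}.$$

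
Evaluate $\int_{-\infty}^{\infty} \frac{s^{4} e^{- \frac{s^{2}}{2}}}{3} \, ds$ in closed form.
$\sqrt{2} \sqrt{\pi}$

Begin with the known integral
$$J(a) = \int_{-\infty}^{\infty} \frac{e^{- a s^{2}}}{3} \, ds = \frac{\sqrt{\pi}}{3 \sqrt{a}}.$$

Differentiating under the integral sign brings down a factor of $(-s^2)$:
$$\frac{dJ}{da} = \int_{-\infty}^{\infty} - \frac{s^{2} e^{- a s^{2}}}{3} \, ds = - \frac{\sqrt{\pi}}{6 a^{\frac{3}{2}}}.$$

Repeating twice in total — each differentiation brings down another $(-s^2)$ — gives
$$\frac{d^{2}J}{da^{2}} = \int_{-\infty}^{\infty} \frac{s^{4} e^{- a s^{2}}}{3} \, ds = \frac{\sqrt{\pi}}{4 a^{\frac{5}{2}}},$$
and the integrand here is exactly the target integrand, so $I = \frac{\sqrt{\pi}}{4 a^{\frac{5}{2}}}$.

Setting $a = \frac{1}{2}$:
$$I = \sqrt{2} \sqrt{\pi}.$$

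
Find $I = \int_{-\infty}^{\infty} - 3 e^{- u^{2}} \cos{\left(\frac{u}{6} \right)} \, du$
$- \frac{3 \sqrt{\pi}}{e^{\frac{1}{144}}}$

Define $I(b) = \int_{-\infty}^{\infty} - 3 e^{- u^{2}} \cos{\left(b u \right)} \, du$.

Differentiating under the integral sign,
$$I'(b) = \int_{-\infty}^{\infty} 3 u e^{- u^{2}} \sin{\left(b u \right)} \, du.$$

Integrate $\int_{-\infty}^{\infty} u \sin(b u)\, e^{- u^{2}}\, du$ by parts with $w = \sin(b u)$ and $dv = u\, e^{- u^{2}}\, du$, giving $v = - \frac{e^{- u^{2}}}{2}$. The boundary term vanishes and
$$\int_{-\infty}^{\infty} u \sin(b u)\, e^{- u^{2}}\, du = \frac{b}{2} \int_{-\infty}^{\infty} \cos(b u)\, e^{- u^{2}}\, du,$$
so $I'(b) = - \frac{b}{2}\, I(b)$.

This is a separable first-order ODE; solving with the initial condition $I(0) = \int_{-\infty}^{\infty} - 3 e^{- u^{2}}\,du = - 3 \sqrt{\pi}$ gives
$$I(b) = - 3 \sqrt{\pi} e^{- \frac{b^{2}}{4}}.$$

Setting $b = \frac{1}{6}$:
$$I = - \frac{3 \sqrt{\pi}}{e^{\frac{1}{144}}}.$$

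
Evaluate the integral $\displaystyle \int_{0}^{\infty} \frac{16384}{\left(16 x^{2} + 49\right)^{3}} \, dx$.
$\frac{768 \pi}{16807}$

Begin with the known result
$$J(a) = \int_{0}^{\infty} \frac{4}{a^{2} + x^{2}} \, dx = \frac{2 \pi}{a}.$$

Differentiating under the integral sign with respect to $a$,
$$\frac{dJ}{da} = \int_{0}^{\infty} - \frac{8 a}{\left(a^{2} + x^{2}\right)^{2}} \, dx = - \frac{2 \pi}{a^{2}},$$
so $\int_{0}^{\infty} \frac{4}{\left(a^{2} + x^{2}\right)^{2}} \, dx = \frac{\pi}{a^{3}}$.

Repeating — each differentiation of $1/(x^2+a^2)^j$ produces $-2ja/(x^2+a^2)^{j+1}$ — and dividing through by $-2ja$ at each step yields, after $2$ differentiations in total,
$$\int_{0}^{\infty} \frac{4}{\left(a^{2} + x^{2}\right)^{3}} \, dx = \frac{3 \pi}{4 a^{5}}.$$

Setting $a = \frac{7}{4}$:
$$I = \frac{768 \pi}{16807}.$$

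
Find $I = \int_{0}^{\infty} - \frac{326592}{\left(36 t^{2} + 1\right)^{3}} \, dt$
$- 10206 \pi$

Recall the elementary integral
$$J(a) = \int_{0}^{\infty} - \frac{7}{a^{2} + t^{2}} \, dt = - \frac{7 \pi}{2 a}.$$

Differentiating under the integral sign with respect to $a$,
$$\frac{dJ}{da} = \int_{0}^{\infty} \frac{14 a}{\left(a^{2} + t^{2}\right)^{2}} \, dt = \frac{7 \pi}{2 a^{2}},$$
so $\int_{0}^{\infty} - \frac{7}{\left(a^{2} + t^{2}\right)^{2}} \, dt = - \frac{7 \pi}{4 a^{3}}$.

Repeating — each differentiation of $1/(t^2+a^2)^j$ produces $-2ja/(t^2+a^2)^{j+1}$ — and dividing through by $-2ja$ at each step yields, after $2$ differentiations in total,
$$\int_{0}^{\infty} - \frac{7}{\left(a^{2} + t^{2}\right)^{3}} \, dt = - \frac{21 \pi}{16 a^{5}}.$$

Setting $a = \frac{1}{6}$:
$$I = - 10206 \pi.$$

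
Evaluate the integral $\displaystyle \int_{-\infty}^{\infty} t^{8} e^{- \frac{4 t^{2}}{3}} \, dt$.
$\frac{8505 \sqrt{3} \sqrt{\pi}}{8192}$

Start from the elementary integral
$$J(a) = \int_{-\infty}^{\infty} e^{- a t^{2}} \, dt = \frac{\sqrt{\pi}}{\sqrt{a}}.$$

Differentiating under the integral sign brings down a factor of $(-t^2)$:
$$\frac{dJ}{da} = \int_{-\infty}^{\infty} - t^{2} e^{- a t^{2}} \, dt = - \frac{\sqrt{\pi}}{2 a^{\frac{3}{2}}}.$$

Repeating $4$ times in total — each differentiation brings down another $(-t^2)$ — gives
$$\frac{d^{4}J}{da^{4}} = \int_{-\infty}^{\infty} t^{8} e^{- a t^{2}} \, dt = \frac{105 \sqrt{\pi}}{16 a^{\frac{9}{2}}},$$
and the integrand here is exactly the target integrand, so $I = \frac{105 \sqrt{\pi}}{16 a^{\frac{9}{2}}}$.

Setting $a = \frac{4}{3}$:
$$I = \frac{8505 \sqrt{3} \sqrt{\pi}}{8192}.$$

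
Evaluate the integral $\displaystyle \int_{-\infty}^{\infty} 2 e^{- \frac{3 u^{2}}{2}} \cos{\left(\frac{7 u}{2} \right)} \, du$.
$\frac{2 \sqrt{6} \sqrt{\pi}}{3 e^{\frac{49}{24}}}$

Let $b$ denote the cosine frequency and define $I(b) = \int_{-\infty}^{\infty} 2 e^{- \frac{3 u^{2}}{2}} \cos{\left(b u \right)} \, du$.

Differentiating under the integral sign,
$$I'(b) = \int_{-\infty}^{\infty} - 2 u e^{- \frac{3 u^{2}}{2}} \sin{\left(b u \right)} \, du.$$

Integrate $\int_{-\infty}^{\infty} u \sin(b u)\, e^{- \frac{3 u^{2}}{2}}\, du$ by parts with $w = \sin(b u)$ and $dv = u\, e^{- \frac{3 u^{2}}{2}}\, du$, giving $v = - \frac{e^{- \frac{3 u^{2}}{2}}}{3}$. The boundary term vanishes and
$$\int_{-\infty}^{\infty} u \sin(b u)\, e^{- \frac{3 u^{2}}{2}}\, du = \frac{b}{3} \int_{-\infty}^{\infty} \cos(b u)\, e^{- \frac{3 u^{2}}{2}}\, du,$$
so $I'(b) = - \frac{b}{3}\, I(b)$.

This is a separable first-order ODE; solving with the initial condition $I(0) = \int_{-\infty}^{\infty} 2 e^{- \frac{3 u^{2}}{2}}\,du = \frac{2 \sqrt{6} \sqrt{\pi}}{3}$ gives
$$I(b) = \frac{2 \sqrt{6} \sqrt{\pi} e^{- \frac{b^{2}}{6}}}{3}.$$

Setting $b = \frac{7}{2}$:
$$I = \frac{2 \sqrt{6} \sqrt{\pi}}{3 e^{\frac{49}{24}}}.$$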